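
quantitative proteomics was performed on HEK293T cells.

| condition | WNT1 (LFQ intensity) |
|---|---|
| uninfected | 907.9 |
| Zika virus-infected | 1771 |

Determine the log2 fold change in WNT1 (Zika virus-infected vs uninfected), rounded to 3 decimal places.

0.964

Fold change = 1771 / 907.9 = 1.9507
log2(1.9507) = 0.9640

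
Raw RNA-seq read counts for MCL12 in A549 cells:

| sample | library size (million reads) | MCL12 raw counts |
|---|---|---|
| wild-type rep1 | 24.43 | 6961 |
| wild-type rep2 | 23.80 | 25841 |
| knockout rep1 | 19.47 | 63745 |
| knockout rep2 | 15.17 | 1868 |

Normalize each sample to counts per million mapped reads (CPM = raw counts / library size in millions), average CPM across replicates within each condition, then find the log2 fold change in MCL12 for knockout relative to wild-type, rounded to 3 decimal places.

CPM(wild-type rep1) = 6961 / 24.43 = 284.9366
CPM(wild-type rep2) = 25841 / 23.80 = 1085.7563
CPM(knockout rep1) = 63745 / 19.47 = 3274.0113
CPM(knockout rep2) = 1868 / 15.17 = 123.1378
mean CPM(wild-type) = 685.3464; mean CPM(knockout) = 1698.5745
Fold change = 1698.5745 / 685.3464 = 2.47842
log2(2.47842) = 1.3094

1.309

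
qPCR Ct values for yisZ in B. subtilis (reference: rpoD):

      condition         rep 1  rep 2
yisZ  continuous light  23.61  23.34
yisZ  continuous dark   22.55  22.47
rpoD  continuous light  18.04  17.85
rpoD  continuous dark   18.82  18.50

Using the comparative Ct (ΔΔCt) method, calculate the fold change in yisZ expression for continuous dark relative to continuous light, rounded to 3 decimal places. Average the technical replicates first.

3.204

Mean Ct: yisZ continuous light 23.475; yisZ continuous dark 22.510; rpoD continuous light 17.945; rpoD continuous dark 18.660
ΔCt(continuous light) = 23.475 − 17.945 = 5.530
ΔCt(continuous dark) = 22.510 − 18.660 = 3.850
ΔΔCt = 3.850 − 5.530 = -1.680
Fold change = 2^(−(-1.680)) = 2^1.680 = 3.2043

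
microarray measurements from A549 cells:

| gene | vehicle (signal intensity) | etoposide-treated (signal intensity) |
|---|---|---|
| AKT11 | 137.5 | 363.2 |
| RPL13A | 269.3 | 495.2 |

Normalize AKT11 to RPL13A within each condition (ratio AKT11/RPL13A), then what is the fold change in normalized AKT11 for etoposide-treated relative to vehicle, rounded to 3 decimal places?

1.436

AKT11/RPL13A (vehicle) = 137.5 / 269.3 = 0.51058
AKT11/RPL13A (etoposide-treated) = 363.2 / 495.2 = 0.73344
Fold change = 0.73344 / 0.51058 = 1.4365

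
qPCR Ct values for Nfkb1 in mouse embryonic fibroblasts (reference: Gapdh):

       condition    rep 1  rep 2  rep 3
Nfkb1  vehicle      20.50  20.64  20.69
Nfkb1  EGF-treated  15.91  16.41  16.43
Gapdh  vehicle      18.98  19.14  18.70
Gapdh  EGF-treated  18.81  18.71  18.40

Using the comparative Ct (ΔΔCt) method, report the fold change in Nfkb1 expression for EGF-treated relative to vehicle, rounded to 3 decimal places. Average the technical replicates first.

Mean Ct: Nfkb1 vehicle 20.610; Nfkb1 EGF-treated 16.250; Gapdh vehicle 18.940; Gapdh EGF-treated 18.640
ΔCt(vehicle) = 20.610 − 18.940 = 1.670
ΔCt(EGF-treated) = 16.250 − 18.640 = -2.390
ΔΔCt = -2.390 − 1.670 = -4.060
Fold change = 2^(−(-4.060)) = 2^4.060 = 16.6795

16.679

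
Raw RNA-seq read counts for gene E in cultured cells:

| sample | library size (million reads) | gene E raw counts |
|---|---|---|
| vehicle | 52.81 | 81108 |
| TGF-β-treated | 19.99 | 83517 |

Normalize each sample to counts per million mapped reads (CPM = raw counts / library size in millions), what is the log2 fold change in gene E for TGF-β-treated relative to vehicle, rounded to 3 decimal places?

CPM(vehicle) = 81108 / 52.81 = 1535.8455
CPM(TGF-β-treated) = 83517 / 19.99 = 4177.9390
Fold change = 4177.9390 / 1535.8455 = 2.72029
log2(2.72029) = 1.4438

1.444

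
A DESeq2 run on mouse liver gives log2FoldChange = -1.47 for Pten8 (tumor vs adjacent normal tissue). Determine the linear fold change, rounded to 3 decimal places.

0.361

Fold change = 2^(-1.47) = 0.3610
That is, Pten8 drops to 36.1% of the adjacent normal tissue level.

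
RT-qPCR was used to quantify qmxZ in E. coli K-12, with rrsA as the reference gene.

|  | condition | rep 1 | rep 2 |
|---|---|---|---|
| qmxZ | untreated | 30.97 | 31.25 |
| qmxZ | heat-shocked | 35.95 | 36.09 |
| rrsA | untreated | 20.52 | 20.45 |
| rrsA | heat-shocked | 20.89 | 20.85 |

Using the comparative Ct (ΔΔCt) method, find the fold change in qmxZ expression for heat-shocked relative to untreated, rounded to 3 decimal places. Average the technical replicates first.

0.043

Mean Ct: qmxZ untreated 31.110; qmxZ heat-shocked 36.020; rrsA untreated 20.485; rrsA heat-shocked 20.870
ΔCt(untreated) = 31.110 − 20.485 = 10.625
ΔCt(heat-shocked) = 36.020 − 20.870 = 15.150
ΔΔCt = 15.150 − 10.625 = 4.525
Fold change = 2^(−4.525) = 0.0434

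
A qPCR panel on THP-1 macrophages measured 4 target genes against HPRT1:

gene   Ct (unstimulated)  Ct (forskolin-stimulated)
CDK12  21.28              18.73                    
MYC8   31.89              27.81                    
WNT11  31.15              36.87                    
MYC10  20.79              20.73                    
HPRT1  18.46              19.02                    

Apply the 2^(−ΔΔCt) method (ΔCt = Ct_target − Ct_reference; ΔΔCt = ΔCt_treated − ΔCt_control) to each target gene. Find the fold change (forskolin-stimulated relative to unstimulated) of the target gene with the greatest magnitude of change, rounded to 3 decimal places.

0.028

CDK12: ΔΔCt = (18.73−19.02) − (21.28−18.46) = -0.29 − 2.82 = -3.11; fold change = 2^3.11 = 8.634
MYC8: ΔΔCt = (27.81−19.02) − (31.89−18.46) = 8.79 − 13.43 = -4.64; fold change = 2^4.64 = 24.933
WNT11: ΔΔCt = (36.87−19.02) − (31.15−18.46) = 17.85 − 12.69 = 5.16; fold change = 2^-5.16 = 0.028
MYC10: ΔΔCt = (20.73−19.02) − (20.79−18.46) = 1.71 − 2.33 = -0.62; fold change = 2^0.62 = 1.537
WNT11 has the largest |ΔΔCt| = 5.16.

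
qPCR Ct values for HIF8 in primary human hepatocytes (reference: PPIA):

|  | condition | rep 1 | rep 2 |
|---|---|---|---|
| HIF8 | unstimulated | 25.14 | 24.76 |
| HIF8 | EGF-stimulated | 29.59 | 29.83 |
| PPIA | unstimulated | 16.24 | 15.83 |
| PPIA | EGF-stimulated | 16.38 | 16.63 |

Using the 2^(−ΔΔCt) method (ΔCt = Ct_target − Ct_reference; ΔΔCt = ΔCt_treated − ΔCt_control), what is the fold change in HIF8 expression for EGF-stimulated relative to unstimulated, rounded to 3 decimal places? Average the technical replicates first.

0.051

Mean Ct: HIF8 unstimulated 24.950; HIF8 EGF-stimulated 29.710; PPIA unstimulated 16.035; PPIA EGF-stimulated 16.505
ΔCt(unstimulated) = 24.950 − 16.035 = 8.915
ΔCt(EGF-stimulated) = 29.710 − 16.505 = 13.205
ΔΔCt = 13.205 − 8.915 = 4.290
Fold change = 2^(−4.290) = 0.0511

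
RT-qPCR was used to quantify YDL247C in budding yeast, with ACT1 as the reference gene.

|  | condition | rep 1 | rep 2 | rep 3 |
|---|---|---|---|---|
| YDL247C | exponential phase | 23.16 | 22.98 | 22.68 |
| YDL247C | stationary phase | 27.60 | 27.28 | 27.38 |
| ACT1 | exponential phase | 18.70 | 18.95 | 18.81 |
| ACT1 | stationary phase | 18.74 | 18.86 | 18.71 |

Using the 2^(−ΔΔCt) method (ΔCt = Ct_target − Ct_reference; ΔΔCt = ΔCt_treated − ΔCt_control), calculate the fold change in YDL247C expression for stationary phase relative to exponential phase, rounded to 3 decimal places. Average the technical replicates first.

0.043

Mean Ct: YDL247C exponential phase 22.940; YDL247C stationary phase 27.420; ACT1 exponential phase 18.820; ACT1 stationary phase 18.770
ΔCt(exponential phase) = 22.940 − 18.820 = 4.120
ΔCt(stationary phase) = 27.420 − 18.770 = 8.650
ΔΔCt = 8.650 − 4.120 = 4.530
Fold change = 2^(−4.530) = 0.0433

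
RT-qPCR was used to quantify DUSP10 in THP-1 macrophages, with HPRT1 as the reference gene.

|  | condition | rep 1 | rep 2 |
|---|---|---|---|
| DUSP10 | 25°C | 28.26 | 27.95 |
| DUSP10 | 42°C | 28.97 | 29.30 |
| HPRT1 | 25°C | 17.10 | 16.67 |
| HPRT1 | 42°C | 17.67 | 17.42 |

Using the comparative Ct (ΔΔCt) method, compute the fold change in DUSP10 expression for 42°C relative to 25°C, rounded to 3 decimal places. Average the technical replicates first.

Mean Ct: DUSP10 25°C 28.105; DUSP10 42°C 29.135; HPRT1 25°C 16.885; HPRT1 42°C 17.545
ΔCt(25°C) = 28.105 − 16.885 = 11.220
ΔCt(42°C) = 29.135 − 17.545 = 11.590
ΔΔCt = 11.590 − 11.220 = 0.370
Fold change = 2^(−0.370) = 0.7738

0.774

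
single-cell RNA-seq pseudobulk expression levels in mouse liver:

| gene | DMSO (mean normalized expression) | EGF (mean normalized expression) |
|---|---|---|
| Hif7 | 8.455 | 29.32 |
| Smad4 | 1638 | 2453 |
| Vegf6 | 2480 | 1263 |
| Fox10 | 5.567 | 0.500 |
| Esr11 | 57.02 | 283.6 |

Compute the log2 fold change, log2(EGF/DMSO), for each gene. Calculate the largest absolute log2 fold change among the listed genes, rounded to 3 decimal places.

log2(29.32/8.455) = 1.794  (Hif7)
log2(2453/1638) = 0.583  (Smad4)
log2(1263/2480) = -0.973  (Vegf6)
log2(0.500/5.567) = -3.477  (Fox10)
log2(283.6/57.02) = 2.314  (Esr11)
The largest magnitude belongs to Fox10.

3.477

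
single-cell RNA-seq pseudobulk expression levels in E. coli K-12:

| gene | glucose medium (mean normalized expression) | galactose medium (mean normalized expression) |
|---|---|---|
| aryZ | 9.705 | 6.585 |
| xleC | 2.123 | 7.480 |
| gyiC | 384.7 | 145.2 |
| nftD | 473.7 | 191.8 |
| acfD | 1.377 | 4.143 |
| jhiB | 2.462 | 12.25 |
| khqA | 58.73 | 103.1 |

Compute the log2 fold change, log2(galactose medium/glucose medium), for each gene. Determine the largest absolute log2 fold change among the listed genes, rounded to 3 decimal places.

2.315

log2(6.585/9.705) = -0.560  (aryZ)
log2(7.480/2.123) = 1.817  (xleC)
log2(145.2/384.7) = -1.406  (gyiC)
log2(191.8/473.7) = -1.304  (nftD)
log2(4.143/1.377) = 1.589  (acfD)
log2(12.25/2.462) = 2.315  (jhiB)
log2(103.1/58.73) = 0.812  (khqA)
The largest magnitude belongs to jhiB.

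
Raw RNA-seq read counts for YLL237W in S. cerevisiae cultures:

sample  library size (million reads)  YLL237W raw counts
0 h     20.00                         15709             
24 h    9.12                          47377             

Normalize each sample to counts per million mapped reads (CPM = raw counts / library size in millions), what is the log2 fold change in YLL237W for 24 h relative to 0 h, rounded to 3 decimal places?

2.725

CPM(0 h) = 15709 / 20.00 = 785.4500
CPM(24 h) = 47377 / 9.12 = 5194.8465
Fold change = 5194.8465 / 785.4500 = 6.61385
log2(6.61385) = 2.7255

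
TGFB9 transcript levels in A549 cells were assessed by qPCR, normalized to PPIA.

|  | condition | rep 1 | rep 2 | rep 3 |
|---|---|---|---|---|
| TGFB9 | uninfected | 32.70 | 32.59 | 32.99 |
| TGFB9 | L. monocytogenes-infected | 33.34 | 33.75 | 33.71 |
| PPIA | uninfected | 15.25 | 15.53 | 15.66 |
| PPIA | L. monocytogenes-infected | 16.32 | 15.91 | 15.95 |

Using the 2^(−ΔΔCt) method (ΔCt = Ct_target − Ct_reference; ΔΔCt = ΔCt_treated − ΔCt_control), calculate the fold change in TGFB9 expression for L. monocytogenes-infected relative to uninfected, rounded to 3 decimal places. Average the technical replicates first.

0.835

Mean Ct: TGFB9 uninfected 32.760; TGFB9 L. monocytogenes-infected 33.600; PPIA uninfected 15.480; PPIA L. monocytogenes-infected 16.060
ΔCt(uninfected) = 32.760 − 15.480 = 17.280
ΔCt(L. monocytogenes-infected) = 33.600 − 16.060 = 17.540
ΔΔCt = 17.540 − 17.280 = 0.260
Fold change = 2^(−0.260) = 0.8351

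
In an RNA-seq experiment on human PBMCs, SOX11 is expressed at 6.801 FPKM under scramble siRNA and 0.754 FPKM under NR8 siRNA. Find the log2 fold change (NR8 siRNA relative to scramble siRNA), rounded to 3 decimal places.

Fold change = 0.754 / 6.801 = 0.1109
log2(0.1109) = -3.1731

-3.173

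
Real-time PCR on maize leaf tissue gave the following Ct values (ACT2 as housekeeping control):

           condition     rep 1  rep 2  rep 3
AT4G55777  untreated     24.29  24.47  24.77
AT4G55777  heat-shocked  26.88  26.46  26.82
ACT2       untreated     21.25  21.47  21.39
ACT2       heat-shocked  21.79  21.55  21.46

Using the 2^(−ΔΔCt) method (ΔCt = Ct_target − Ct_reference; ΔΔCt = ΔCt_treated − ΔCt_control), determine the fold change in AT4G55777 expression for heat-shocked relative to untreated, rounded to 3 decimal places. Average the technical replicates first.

Mean Ct: AT4G55777 untreated 24.510; AT4G55777 heat-shocked 26.720; ACT2 untreated 21.370; ACT2 heat-shocked 21.600
ΔCt(untreated) = 24.510 − 21.370 = 3.140
ΔCt(heat-shocked) = 26.720 − 21.600 = 5.120
ΔΔCt = 5.120 − 3.140 = 1.980
Fold change = 2^(−1.980) = 0.2535

0.253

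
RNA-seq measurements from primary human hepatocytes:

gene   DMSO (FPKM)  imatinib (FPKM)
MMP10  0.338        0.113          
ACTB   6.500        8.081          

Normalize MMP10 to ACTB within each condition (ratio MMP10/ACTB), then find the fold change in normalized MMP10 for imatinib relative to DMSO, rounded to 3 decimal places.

0.269

MMP10/ACTB (DMSO) = 0.338 / 6.500 = 0.052
MMP10/ACTB (imatinib) = 0.113 / 8.081 = 0.013983
Fold change = 0.013983 / 0.052 = 0.2689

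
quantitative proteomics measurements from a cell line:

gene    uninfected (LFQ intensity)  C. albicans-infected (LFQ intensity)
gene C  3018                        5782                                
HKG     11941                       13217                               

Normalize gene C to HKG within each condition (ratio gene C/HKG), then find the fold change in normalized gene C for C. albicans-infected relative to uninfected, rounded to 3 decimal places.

gene C/HKG (uninfected) = 3018 / 11941 = 0.25274
gene C/HKG (C. albicans-infected) = 5782 / 13217 = 0.43747
Fold change = 0.43747 / 0.25274 = 1.7309

1.731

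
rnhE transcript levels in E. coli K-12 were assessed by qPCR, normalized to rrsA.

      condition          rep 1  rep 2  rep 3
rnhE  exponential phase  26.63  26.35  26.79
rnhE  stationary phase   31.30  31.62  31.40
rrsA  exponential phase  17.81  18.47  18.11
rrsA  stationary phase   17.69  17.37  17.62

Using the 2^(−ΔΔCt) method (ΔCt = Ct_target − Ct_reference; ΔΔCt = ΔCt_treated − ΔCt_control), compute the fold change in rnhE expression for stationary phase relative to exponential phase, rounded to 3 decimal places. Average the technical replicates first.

0.023

Mean Ct: rnhE exponential phase 26.590; rnhE stationary phase 31.440; rrsA exponential phase 18.130; rrsA stationary phase 17.560
ΔCt(exponential phase) = 26.590 − 18.130 = 8.460
ΔCt(stationary phase) = 31.440 − 17.560 = 13.880
ΔΔCt = 13.880 − 8.460 = 5.420
Fold change = 2^(−5.420) = 0.0234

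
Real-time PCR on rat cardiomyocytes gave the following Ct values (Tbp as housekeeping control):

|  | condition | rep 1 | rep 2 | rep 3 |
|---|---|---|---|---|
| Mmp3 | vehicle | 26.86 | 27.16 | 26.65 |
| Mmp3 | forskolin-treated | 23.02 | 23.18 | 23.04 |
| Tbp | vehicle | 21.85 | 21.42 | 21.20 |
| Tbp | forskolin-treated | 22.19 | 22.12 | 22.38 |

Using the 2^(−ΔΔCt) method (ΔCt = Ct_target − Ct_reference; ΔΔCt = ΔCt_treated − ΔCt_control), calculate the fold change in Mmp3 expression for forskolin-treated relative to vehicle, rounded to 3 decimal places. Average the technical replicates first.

23.425

Mean Ct: Mmp3 vehicle 26.890; Mmp3 forskolin-treated 23.080; Tbp vehicle 21.490; Tbp forskolin-treated 22.230
ΔCt(vehicle) = 26.890 − 21.490 = 5.400
ΔCt(forskolin-treated) = 23.080 − 22.230 = 0.850
ΔΔCt = 0.850 − 5.400 = -4.550
Fold change = 2^(−(-4.550)) = 2^4.550 = 23.4254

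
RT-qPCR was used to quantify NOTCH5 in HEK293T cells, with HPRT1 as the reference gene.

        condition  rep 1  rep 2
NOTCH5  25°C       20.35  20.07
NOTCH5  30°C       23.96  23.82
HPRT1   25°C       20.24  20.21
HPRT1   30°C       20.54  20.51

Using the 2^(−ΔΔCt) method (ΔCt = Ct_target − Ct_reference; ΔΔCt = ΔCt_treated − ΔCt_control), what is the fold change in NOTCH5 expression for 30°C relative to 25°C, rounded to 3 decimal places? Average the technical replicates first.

Mean Ct: NOTCH5 25°C 20.210; NOTCH5 30°C 23.890; HPRT1 25°C 20.225; HPRT1 30°C 20.525
ΔCt(25°C) = 20.210 − 20.225 = -0.015
ΔCt(30°C) = 23.890 − 20.525 = 3.365
ΔΔCt = 3.365 − (-0.015) = 3.380
Fold change = 2^(−3.380) = 0.0961

0.096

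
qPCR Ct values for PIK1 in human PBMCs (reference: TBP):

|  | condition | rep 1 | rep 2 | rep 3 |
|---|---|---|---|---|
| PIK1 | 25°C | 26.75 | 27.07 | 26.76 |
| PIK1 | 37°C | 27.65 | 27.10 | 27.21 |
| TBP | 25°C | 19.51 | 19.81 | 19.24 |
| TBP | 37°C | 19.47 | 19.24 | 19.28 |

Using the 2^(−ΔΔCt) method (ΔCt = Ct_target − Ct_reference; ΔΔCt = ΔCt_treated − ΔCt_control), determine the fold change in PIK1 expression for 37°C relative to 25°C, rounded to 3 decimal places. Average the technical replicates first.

0.637

Mean Ct: PIK1 25°C 26.860; PIK1 37°C 27.320; TBP 25°C 19.520; TBP 37°C 19.330
ΔCt(25°C) = 26.860 − 19.520 = 7.340
ΔCt(37°C) = 27.320 − 19.330 = 7.990
ΔΔCt = 7.990 − 7.340 = 0.650
Fold change = 2^(−0.650) = 0.6373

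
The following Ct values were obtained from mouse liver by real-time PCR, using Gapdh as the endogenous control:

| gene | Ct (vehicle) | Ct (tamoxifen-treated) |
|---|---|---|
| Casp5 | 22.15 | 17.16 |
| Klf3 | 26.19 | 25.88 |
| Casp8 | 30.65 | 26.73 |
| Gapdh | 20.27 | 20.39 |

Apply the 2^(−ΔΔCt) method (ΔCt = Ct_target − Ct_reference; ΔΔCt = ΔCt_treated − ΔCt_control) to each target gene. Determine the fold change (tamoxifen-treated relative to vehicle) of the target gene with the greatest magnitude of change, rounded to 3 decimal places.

Casp5: ΔΔCt = (17.16−20.39) − (22.15−20.27) = -3.23 − 1.88 = -5.11; fold change = 2^5.11 = 34.535
Klf3: ΔΔCt = (25.88−20.39) − (26.19−20.27) = 5.49 − 5.92 = -0.43; fold change = 2^0.43 = 1.347
Casp8: ΔΔCt = (26.73−20.39) − (30.65−20.27) = 6.34 − 10.38 = -4.04; fold change = 2^4.04 = 16.450
Casp5 has the largest |ΔΔCt| = 5.11.

34.535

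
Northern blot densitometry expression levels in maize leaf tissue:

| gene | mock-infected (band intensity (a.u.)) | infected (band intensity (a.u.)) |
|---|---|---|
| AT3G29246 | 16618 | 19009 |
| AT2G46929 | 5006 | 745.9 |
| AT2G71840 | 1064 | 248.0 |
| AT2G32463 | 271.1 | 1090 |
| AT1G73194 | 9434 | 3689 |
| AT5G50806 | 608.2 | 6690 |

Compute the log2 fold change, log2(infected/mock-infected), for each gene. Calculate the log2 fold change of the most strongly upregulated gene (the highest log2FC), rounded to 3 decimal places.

log2(19009/16618) = 0.194  (AT3G29246)
log2(745.9/5006) = -2.747  (AT2G46929)
log2(248.0/1064) = -2.101  (AT2G71840)
log2(1090/271.1) = 2.007  (AT2G32463)
log2(3689/9434) = -1.355  (AT1G73194)
log2(6690/608.2) = 3.459  (AT5G50806)
AT5G50806 is most strongly upregulated.

3.459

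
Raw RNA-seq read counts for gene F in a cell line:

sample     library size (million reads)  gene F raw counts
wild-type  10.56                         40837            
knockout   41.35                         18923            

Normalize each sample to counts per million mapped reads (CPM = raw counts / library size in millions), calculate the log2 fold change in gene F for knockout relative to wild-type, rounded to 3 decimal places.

CPM(wild-type) = 40837 / 10.56 = 3867.1402
CPM(knockout) = 18923 / 41.35 = 457.6300
Fold change = 457.6300 / 3867.1402 = 0.11834
log2(0.11834) = -3.0790

-3.079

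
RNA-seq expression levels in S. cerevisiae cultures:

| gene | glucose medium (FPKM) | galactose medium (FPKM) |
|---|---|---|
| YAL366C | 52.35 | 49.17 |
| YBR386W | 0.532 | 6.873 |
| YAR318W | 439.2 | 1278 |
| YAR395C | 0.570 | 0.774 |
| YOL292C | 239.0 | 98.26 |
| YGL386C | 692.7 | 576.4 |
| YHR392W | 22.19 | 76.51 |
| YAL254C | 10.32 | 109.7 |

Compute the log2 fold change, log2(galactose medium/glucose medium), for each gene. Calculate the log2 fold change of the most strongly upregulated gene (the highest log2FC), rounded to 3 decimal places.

3.691

log2(49.17/52.35) = -0.090  (YAL366C)
log2(6.873/0.532) = 3.691  (YBR386W)
log2(1278/439.2) = 1.541  (YAR318W)
log2(0.774/0.570) = 0.441  (YAR395C)
log2(98.26/239.0) = -1.282  (YOL292C)
log2(576.4/692.7) = -0.265  (YGL386C)
log2(76.51/22.19) = 1.786  (YHR392W)
log2(109.7/10.32) = 3.410  (YAL254C)
YBR386W is most strongly upregulated.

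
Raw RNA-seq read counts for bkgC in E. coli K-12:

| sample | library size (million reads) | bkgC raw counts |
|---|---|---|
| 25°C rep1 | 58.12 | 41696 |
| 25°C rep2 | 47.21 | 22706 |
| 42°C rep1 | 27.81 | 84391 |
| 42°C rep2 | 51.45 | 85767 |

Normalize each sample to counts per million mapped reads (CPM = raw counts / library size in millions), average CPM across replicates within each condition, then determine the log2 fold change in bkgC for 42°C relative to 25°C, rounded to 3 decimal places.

CPM(25°C rep1) = 41696 / 58.12 = 717.4123
CPM(25°C rep2) = 22706 / 47.21 = 480.9574
CPM(42°C rep1) = 84391 / 27.81 = 3034.5559
CPM(42°C rep2) = 85767 / 51.45 = 1666.9971
mean CPM(25°C) = 599.1848; mean CPM(42°C) = 2350.7765
Fold change = 2350.7765 / 599.1848 = 3.92329
log2(3.92329) = 1.9721

1.972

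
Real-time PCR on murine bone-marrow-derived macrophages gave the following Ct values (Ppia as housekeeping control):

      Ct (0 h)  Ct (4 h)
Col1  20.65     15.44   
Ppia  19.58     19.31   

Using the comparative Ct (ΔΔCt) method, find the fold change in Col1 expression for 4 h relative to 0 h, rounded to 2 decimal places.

30.70

ΔCt(0 h) = 20.650 − 19.580 = 1.070
ΔCt(4 h) = 15.440 − 19.310 = -3.870
ΔΔCt = -3.870 − 1.070 = -4.940
Fold change = 2^(−(-4.940)) = 2^4.940 = 30.696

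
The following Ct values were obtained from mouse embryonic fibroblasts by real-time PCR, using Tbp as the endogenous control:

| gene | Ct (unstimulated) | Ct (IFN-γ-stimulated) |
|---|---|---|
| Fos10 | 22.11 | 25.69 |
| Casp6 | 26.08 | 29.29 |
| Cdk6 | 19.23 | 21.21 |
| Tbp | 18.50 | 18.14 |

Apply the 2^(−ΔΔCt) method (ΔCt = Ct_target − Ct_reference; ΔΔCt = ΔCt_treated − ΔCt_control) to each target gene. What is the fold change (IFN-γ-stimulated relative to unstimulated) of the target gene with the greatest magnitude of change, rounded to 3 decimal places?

0.065

Fos10: ΔΔCt = (25.69−18.14) − (22.11−18.50) = 7.55 − 3.61 = 3.94; fold change = 2^-3.94 = 0.065
Casp6: ΔΔCt = (29.29−18.14) − (26.08−18.50) = 11.15 − 7.58 = 3.57; fold change = 2^-3.57 = 0.084
Cdk6: ΔΔCt = (21.21−18.14) − (19.23−18.50) = 3.07 − 0.73 = 2.34; fold change = 2^-2.34 = 0.198
Fos10 has the largest |ΔΔCt| = 3.94.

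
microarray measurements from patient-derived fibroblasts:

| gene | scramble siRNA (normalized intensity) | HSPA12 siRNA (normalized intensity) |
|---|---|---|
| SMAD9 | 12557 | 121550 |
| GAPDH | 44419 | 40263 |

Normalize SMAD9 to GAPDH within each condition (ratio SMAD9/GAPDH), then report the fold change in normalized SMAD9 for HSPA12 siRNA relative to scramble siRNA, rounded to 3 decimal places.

10.679

SMAD9/GAPDH (scramble siRNA) = 12557 / 44419 = 0.28269
SMAD9/GAPDH (HSPA12 siRNA) = 121550 / 40263 = 3.0189
Fold change = 3.0189 / 0.28269 = 10.6790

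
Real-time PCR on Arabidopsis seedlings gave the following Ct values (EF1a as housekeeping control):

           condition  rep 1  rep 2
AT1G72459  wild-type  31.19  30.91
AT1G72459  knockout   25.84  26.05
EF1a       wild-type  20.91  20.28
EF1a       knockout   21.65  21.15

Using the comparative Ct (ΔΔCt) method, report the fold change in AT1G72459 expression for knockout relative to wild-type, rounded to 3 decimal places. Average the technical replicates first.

60.129

Mean Ct: AT1G72459 wild-type 31.050; AT1G72459 knockout 25.945; EF1a wild-type 20.595; EF1a knockout 21.400
ΔCt(wild-type) = 31.050 − 20.595 = 10.455
ΔCt(knockout) = 25.945 − 21.400 = 4.545
ΔΔCt = 4.545 − 10.455 = -5.910
Fold change = 2^(−(-5.910)) = 2^5.910 = 60.1295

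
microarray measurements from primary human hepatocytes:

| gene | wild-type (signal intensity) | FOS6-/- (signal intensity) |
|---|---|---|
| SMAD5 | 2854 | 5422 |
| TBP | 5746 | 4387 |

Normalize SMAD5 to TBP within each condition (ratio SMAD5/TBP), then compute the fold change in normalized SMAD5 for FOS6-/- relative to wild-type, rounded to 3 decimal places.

2.488

SMAD5/TBP (wild-type) = 2854 / 5746 = 0.49669
SMAD5/TBP (FOS6-/-) = 5422 / 4387 = 1.2359
Fold change = 1.2359 / 0.49669 = 2.4883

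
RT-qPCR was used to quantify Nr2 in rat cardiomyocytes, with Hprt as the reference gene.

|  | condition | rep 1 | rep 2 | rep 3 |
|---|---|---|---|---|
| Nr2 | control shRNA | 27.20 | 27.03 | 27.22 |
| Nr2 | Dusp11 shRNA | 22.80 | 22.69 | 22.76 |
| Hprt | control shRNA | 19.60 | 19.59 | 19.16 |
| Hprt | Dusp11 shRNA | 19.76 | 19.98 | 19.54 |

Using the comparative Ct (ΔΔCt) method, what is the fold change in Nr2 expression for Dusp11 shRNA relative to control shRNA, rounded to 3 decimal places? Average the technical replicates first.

26.173

Mean Ct: Nr2 control shRNA 27.150; Nr2 Dusp11 shRNA 22.750; Hprt control shRNA 19.450; Hprt Dusp11 shRNA 19.760
ΔCt(control shRNA) = 27.150 − 19.450 = 7.700
ΔCt(Dusp11 shRNA) = 22.750 − 19.760 = 2.990
ΔΔCt = 2.990 − 7.700 = -4.710
Fold change = 2^(−(-4.710)) = 2^4.710 = 26.1729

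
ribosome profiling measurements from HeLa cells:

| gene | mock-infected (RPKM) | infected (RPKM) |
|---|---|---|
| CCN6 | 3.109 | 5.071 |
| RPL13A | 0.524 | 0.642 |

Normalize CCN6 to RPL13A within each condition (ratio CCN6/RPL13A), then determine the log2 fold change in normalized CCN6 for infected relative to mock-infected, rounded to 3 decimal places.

0.413

CCN6/RPL13A (mock-infected) = 3.109 / 0.524 = 5.9332
CCN6/RPL13A (infected) = 5.071 / 0.642 = 7.8988
Fold change = 7.8988 / 5.9332 = 1.3313
log2(1.3313) = 0.4128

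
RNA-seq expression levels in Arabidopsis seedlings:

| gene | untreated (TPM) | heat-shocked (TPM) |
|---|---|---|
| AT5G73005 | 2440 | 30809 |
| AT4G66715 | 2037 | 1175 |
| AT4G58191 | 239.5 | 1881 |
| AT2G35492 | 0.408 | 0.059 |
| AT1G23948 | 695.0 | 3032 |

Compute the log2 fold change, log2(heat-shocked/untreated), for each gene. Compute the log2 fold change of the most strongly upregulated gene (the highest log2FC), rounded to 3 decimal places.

3.658

log2(30809/2440) = 3.658  (AT5G73005)
log2(1175/2037) = -0.794  (AT4G66715)
log2(1881/239.5) = 2.973  (AT4G58191)
log2(0.059/0.408) = -2.790  (AT2G35492)
log2(3032/695.0) = 2.125  (AT1G23948)
AT5G73005 is most strongly upregulated.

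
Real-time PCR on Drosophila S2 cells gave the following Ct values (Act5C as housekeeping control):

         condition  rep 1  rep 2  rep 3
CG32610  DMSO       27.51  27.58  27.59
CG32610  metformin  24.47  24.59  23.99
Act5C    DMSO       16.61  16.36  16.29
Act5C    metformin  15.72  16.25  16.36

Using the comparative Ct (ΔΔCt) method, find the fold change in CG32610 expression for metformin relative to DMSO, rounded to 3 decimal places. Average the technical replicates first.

Mean Ct: CG32610 DMSO 27.560; CG32610 metformin 24.350; Act5C DMSO 16.420; Act5C metformin 16.110
ΔCt(DMSO) = 27.560 − 16.420 = 11.140
ΔCt(metformin) = 24.350 − 16.110 = 8.240
ΔΔCt = 8.240 − 11.140 = -2.900
Fold change = 2^(−(-2.900)) = 2^2.900 = 7.4643

7.464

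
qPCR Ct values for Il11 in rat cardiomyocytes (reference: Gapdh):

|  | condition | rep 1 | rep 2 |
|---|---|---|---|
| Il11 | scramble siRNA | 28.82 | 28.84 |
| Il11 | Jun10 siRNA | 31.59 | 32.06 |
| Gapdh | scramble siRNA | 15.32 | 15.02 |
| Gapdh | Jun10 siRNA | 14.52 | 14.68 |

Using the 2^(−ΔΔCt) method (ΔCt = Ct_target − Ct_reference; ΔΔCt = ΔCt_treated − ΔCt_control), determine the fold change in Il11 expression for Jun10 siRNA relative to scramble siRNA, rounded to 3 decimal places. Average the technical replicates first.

0.084

Mean Ct: Il11 scramble siRNA 28.830; Il11 Jun10 siRNA 31.825; Gapdh scramble siRNA 15.170; Gapdh Jun10 siRNA 14.600
ΔCt(scramble siRNA) = 28.830 − 15.170 = 13.660
ΔCt(Jun10 siRNA) = 31.825 − 14.600 = 17.225
ΔΔCt = 17.225 − 13.660 = 3.565
Fold change = 2^(−3.565) = 0.0845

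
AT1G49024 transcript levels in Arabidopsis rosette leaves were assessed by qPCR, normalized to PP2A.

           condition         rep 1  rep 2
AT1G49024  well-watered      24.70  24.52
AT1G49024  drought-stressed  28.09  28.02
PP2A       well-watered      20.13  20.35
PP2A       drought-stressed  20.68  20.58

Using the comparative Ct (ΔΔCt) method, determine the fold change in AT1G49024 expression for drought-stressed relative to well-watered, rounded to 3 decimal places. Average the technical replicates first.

0.120

Mean Ct: AT1G49024 well-watered 24.610; AT1G49024 drought-stressed 28.055; PP2A well-watered 20.240; PP2A drought-stressed 20.630
ΔCt(well-watered) = 24.610 − 20.240 = 4.370
ΔCt(drought-stressed) = 28.055 − 20.630 = 7.425
ΔΔCt = 7.425 − 4.370 = 3.055
Fold change = 2^(−3.055) = 0.1203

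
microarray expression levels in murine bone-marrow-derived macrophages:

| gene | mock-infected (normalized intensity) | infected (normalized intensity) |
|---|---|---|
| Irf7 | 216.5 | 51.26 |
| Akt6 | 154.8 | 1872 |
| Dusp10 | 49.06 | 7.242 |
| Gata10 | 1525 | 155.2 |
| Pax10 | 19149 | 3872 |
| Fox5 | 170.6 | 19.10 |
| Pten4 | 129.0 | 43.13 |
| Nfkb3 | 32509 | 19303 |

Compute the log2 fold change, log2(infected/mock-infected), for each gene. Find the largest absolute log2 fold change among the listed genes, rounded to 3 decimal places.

log2(51.26/216.5) = -2.078  (Irf7)
log2(1872/154.8) = 3.596  (Akt6)
log2(7.242/49.06) = -2.760  (Dusp10)
log2(155.2/1525) = -3.297  (Gata10)
log2(3872/19149) = -2.306  (Pax10)
log2(19.10/170.6) = -3.159  (Fox5)
log2(43.13/129.0) = -1.581  (Pten4)
log2(19303/32509) = -0.752  (Nfkb3)
The largest magnitude belongs to Akt6.

3.596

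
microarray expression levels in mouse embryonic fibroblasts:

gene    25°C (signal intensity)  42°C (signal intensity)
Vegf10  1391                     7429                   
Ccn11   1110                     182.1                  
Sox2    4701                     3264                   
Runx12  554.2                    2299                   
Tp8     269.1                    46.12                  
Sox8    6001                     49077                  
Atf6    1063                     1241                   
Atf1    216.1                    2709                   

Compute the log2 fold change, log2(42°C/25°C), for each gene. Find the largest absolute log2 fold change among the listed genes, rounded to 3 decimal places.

log2(7429/1391) = 2.417  (Vegf10)
log2(182.1/1110) = -2.608  (Ccn11)
log2(3264/4701) = -0.526  (Sox2)
log2(2299/554.2) = 2.053  (Runx12)
log2(46.12/269.1) = -2.545  (Tp8)
log2(49077/6001) = 3.032  (Sox8)
log2(1241/1063) = 0.223  (Atf6)
log2(2709/216.1) = 3.648  (Atf1)
The largest magnitude belongs to Atf1.

3.648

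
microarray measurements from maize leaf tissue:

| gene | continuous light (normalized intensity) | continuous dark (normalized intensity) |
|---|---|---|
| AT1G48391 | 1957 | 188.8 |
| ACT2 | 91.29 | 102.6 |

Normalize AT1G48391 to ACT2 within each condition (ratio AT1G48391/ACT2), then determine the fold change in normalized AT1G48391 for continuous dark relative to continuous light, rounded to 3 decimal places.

0.086

AT1G48391/ACT2 (continuous light) = 1957 / 91.29 = 21.437
AT1G48391/ACT2 (continuous dark) = 188.8 / 102.6 = 1.8402
Fold change = 1.8402 / 21.437 = 0.0858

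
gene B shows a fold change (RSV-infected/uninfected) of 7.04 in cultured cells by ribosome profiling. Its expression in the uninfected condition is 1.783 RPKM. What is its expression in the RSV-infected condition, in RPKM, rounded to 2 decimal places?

RSV-infected expression = 1.783 × 7.04 = 12.55

12.55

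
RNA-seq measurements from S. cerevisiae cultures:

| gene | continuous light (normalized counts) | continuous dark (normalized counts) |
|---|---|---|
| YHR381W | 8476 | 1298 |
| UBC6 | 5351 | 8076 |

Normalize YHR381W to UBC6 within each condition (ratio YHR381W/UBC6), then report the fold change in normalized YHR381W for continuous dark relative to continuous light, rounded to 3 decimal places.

YHR381W/UBC6 (continuous light) = 8476 / 5351 = 1.584
YHR381W/UBC6 (continuous dark) = 1298 / 8076 = 0.16072
Fold change = 0.16072 / 1.584 = 0.1015

0.101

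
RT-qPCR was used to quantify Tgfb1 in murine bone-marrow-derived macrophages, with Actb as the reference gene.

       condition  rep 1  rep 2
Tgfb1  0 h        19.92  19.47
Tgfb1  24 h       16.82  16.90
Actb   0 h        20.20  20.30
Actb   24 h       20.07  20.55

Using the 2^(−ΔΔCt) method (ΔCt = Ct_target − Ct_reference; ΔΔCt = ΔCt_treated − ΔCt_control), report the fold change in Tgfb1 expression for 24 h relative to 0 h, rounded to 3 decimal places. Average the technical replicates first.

Mean Ct: Tgfb1 0 h 19.695; Tgfb1 24 h 16.860; Actb 0 h 20.250; Actb 24 h 20.310
ΔCt(0 h) = 19.695 − 20.250 = -0.555
ΔCt(24 h) = 16.860 − 20.310 = -3.450
ΔΔCt = -3.450 − (-0.555) = -2.895
Fold change = 2^(−(-2.895)) = 2^2.895 = 7.4384

7.438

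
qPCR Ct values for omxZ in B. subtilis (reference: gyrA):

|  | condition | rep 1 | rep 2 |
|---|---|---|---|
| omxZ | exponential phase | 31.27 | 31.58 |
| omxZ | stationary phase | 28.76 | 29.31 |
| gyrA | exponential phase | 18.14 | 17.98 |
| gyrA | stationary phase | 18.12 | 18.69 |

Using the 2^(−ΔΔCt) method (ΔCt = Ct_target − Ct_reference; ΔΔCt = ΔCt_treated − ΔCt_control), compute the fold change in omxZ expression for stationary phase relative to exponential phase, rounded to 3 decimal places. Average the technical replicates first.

Mean Ct: omxZ exponential phase 31.425; omxZ stationary phase 29.035; gyrA exponential phase 18.060; gyrA stationary phase 18.405
ΔCt(exponential phase) = 31.425 − 18.060 = 13.365
ΔCt(stationary phase) = 29.035 − 18.405 = 10.630
ΔΔCt = 10.630 − 13.365 = -2.735
Fold change = 2^(−(-2.735)) = 2^2.735 = 6.6576

6.658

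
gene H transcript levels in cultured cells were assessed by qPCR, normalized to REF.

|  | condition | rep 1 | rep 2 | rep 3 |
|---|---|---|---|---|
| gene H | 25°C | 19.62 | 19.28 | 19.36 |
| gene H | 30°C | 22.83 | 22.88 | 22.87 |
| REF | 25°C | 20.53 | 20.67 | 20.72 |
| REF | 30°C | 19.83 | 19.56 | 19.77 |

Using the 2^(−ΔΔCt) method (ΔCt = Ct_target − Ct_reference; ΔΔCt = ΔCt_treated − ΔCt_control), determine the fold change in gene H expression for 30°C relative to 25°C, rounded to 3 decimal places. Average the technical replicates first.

Mean Ct: gene H 25°C 19.420; gene H 30°C 22.860; REF 25°C 20.640; REF 30°C 19.720
ΔCt(25°C) = 19.420 − 20.640 = -1.220
ΔCt(30°C) = 22.860 − 19.720 = 3.140
ΔΔCt = 3.140 − (-1.220) = 4.360
Fold change = 2^(−4.360) = 0.0487

0.049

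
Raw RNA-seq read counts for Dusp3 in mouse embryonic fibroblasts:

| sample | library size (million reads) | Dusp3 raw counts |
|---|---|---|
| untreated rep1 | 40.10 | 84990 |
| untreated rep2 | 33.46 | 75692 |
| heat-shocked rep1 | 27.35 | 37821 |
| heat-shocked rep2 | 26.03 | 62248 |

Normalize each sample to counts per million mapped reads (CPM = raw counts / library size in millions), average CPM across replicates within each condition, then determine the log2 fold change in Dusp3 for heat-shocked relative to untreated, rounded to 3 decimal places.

-0.215

CPM(untreated rep1) = 84990 / 40.10 = 2119.4514
CPM(untreated rep2) = 75692 / 33.46 = 2262.1638
CPM(heat-shocked rep1) = 37821 / 27.35 = 1382.8519
CPM(heat-shocked rep2) = 62248 / 26.03 = 2391.3945
mean CPM(untreated) = 2190.8076; mean CPM(heat-shocked) = 1887.1232
Fold change = 1887.1232 / 2190.8076 = 0.86138
log2(0.86138) = -0.2153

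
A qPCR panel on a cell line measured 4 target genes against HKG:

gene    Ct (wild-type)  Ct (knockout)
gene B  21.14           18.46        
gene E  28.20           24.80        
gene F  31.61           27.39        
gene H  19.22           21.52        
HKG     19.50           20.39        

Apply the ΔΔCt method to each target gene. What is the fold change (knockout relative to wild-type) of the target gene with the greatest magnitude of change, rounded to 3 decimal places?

gene B: ΔΔCt = (18.46−20.39) − (21.14−19.50) = -1.93 − 1.64 = -3.57; fold change = 2^3.57 = 11.876
gene E: ΔΔCt = (24.80−20.39) − (28.20−19.50) = 4.41 − 8.70 = -4.29; fold change = 2^4.29 = 19.562
gene F: ΔΔCt = (27.39−20.39) − (31.61−19.50) = 7.00 − 12.11 = -5.11; fold change = 2^5.11 = 34.535
gene H: ΔΔCt = (21.52−20.39) − (19.22−19.50) = 1.13 − (-0.28) = 1.41; fold change = 2^-1.41 = 0.376
gene F has the largest |ΔΔCt| = 5.11.

34.535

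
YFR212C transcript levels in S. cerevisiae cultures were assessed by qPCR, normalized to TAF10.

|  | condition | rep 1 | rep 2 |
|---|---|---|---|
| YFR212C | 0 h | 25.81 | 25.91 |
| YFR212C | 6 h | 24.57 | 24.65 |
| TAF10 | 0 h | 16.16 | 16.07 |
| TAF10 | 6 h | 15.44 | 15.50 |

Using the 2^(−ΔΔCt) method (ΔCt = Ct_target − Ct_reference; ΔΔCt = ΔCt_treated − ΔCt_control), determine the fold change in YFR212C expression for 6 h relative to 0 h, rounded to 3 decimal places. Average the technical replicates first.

Mean Ct: YFR212C 0 h 25.860; YFR212C 6 h 24.610; TAF10 0 h 16.115; TAF10 6 h 15.470
ΔCt(0 h) = 25.860 − 16.115 = 9.745
ΔCt(6 h) = 24.610 − 15.470 = 9.140
ΔΔCt = 9.140 − 9.745 = -0.605
Fold change = 2^(−(-0.605)) = 2^0.605 = 1.5210

1.521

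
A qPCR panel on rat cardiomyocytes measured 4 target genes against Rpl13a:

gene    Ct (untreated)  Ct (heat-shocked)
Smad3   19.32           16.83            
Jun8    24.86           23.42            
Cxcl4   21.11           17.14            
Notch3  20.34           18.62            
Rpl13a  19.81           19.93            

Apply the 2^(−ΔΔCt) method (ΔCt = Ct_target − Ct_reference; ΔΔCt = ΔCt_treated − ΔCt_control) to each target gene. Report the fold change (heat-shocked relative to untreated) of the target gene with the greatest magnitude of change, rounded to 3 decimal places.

Smad3: ΔΔCt = (16.83−19.93) − (19.32−19.81) = -3.10 − (-0.49) = -2.61; fold change = 2^2.61 = 6.105
Jun8: ΔΔCt = (23.42−19.93) − (24.86−19.81) = 3.49 − 5.05 = -1.56; fold change = 2^1.56 = 2.949
Cxcl4: ΔΔCt = (17.14−19.93) − (21.11−19.81) = -2.79 − 1.30 = -4.09; fold change = 2^4.09 = 17.030
Notch3: ΔΔCt = (18.62−19.93) − (20.34−19.81) = -1.31 − 0.53 = -1.84; fold change = 2^1.84 = 3.580
Cxcl4 has the largest |ΔΔCt| = 4.09.

17.030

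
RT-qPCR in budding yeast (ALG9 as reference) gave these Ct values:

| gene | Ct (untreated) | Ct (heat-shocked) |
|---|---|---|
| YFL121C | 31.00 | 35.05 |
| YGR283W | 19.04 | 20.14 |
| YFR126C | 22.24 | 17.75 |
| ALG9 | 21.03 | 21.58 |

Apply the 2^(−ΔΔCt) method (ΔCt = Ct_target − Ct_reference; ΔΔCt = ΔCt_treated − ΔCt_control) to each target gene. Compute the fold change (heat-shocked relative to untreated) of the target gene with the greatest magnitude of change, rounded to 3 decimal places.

32.900

YFL121C: ΔΔCt = (35.05−21.58) − (31.00−21.03) = 13.47 − 9.97 = 3.50; fold change = 2^-3.50 = 0.088
YGR283W: ΔΔCt = (20.14−21.58) − (19.04−21.03) = -1.44 − (-1.99) = 0.55; fold change = 2^-0.55 = 0.683
YFR126C: ΔΔCt = (17.75−21.58) − (22.24−21.03) = -3.83 − 1.21 = -5.04; fold change = 2^5.04 = 32.900
YFR126C has the largest |ΔΔCt| = 5.04.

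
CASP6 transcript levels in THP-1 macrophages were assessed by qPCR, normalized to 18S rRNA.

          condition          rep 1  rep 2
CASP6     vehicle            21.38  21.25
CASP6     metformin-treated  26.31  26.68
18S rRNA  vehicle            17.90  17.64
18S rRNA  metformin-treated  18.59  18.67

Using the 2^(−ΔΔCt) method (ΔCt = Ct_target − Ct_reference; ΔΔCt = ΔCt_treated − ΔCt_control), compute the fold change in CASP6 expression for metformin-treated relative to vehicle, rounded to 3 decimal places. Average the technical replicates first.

Mean Ct: CASP6 vehicle 21.315; CASP6 metformin-treated 26.495; 18S rRNA vehicle 17.770; 18S rRNA metformin-treated 18.630
ΔCt(vehicle) = 21.315 − 17.770 = 3.545
ΔCt(metformin-treated) = 26.495 − 18.630 = 7.865
ΔΔCt = 7.865 − 3.545 = 4.320
Fold change = 2^(−4.320) = 0.0501

0.050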